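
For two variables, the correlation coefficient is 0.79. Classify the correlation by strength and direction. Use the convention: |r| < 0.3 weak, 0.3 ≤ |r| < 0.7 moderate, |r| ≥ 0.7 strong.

strong positive

r = 0.79 > 0 so the relationship is positive.
|r| = 0.79, which falls in the strong range.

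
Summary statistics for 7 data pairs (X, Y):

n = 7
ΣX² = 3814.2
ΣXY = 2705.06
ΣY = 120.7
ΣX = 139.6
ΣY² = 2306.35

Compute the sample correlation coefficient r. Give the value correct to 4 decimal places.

r = (nΣXY − ΣXΣY) / √[(nΣX² − (ΣX)²)(nΣY² − (ΣY)²)]
Numerator: 7×2705.06 − 139.6×120.7 = 2085.7
Denominator: √[(26699.4 − 19488.16)(16144.45 − 14568.49)] = √[7211.24 × 1575.96] = 3371.1461
r = 2085.7 / 3371.1461 ≈ 0.6187

0.6187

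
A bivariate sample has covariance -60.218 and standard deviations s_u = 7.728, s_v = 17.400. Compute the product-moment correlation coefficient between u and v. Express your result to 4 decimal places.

-0.4478

r = Cov(u,v) / (s_u · s_v) = -60.218 / (7.728 × 17.400)
  = -60.218 / 134.4672 ≈ -0.4478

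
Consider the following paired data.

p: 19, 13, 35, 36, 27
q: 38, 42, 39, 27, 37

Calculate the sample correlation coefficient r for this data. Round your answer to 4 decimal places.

n = 5, Σp = 130, Σq = 183, Σp² = 3780, Σq² = 6827, Σpq = 4604
nΣpq − ΣpΣq = 23020 − 23790 = -770
nΣp² − (Σp)² = 18900 − 16900 = 2000; nΣq² − (Σq)² = 34135 − 33489 = 646
r = -770 / √(2000 × 646) = -770 / 1136.6618 ≈ -0.6774

-0.6774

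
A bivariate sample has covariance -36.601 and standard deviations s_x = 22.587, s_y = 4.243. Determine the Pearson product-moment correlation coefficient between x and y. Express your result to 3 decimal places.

-0.382

r = Cov(x,y) / (s_x · s_y) = -36.601 / (22.587 × 4.243)
  = -36.601 / 95.8366 ≈ -0.382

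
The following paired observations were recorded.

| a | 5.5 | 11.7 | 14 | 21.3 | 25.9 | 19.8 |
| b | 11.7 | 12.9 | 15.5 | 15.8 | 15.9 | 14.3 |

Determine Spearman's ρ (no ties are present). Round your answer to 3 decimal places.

0.943

Rank a: 1, 2, 3, 5, 6, 4
Rank b: 1, 2, 4, 5, 6, 3
d = rank(a) − rank(b): 0, 0, -1, 0, 0, 1; Σd² = 2
ρ = 1 − 6Σd² / [n(n²−1)] = 1 − 6×2 / (6×35) = 1 − 12/210 ≈ 0.943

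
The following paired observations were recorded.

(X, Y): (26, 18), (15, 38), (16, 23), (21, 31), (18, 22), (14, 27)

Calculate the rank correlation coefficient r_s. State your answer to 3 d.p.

Rank X: 6, 2, 3, 5, 4, 1
Rank Y: 1, 6, 3, 5, 2, 4
d = rank(X) − rank(Y): 5, -4, 0, 0, 2, -3; Σd² = 54
ρ = 1 − 6Σd² / [n(n²−1)] = 1 − 6×54 / (6×35) = 1 − 324/210 ≈ -0.543

-0.543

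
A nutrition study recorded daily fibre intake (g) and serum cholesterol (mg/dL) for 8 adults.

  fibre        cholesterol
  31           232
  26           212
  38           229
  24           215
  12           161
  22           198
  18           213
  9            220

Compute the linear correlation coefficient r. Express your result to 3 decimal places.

n = 8, Σx = 180, Σy = 1680, Σx² = 4690, Σy² = 356328, Σxy = 38668
nΣxy − ΣxΣy = 309344 − 302400 = 6944
nΣx² − (Σx)² = 37520 − 32400 = 5120; nΣy² − (Σy)² = 2850624 − 2822400 = 28224
r = 6944 / √(5120 × 28224) = 6944 / 12021.1014 ≈ 0.578

0.578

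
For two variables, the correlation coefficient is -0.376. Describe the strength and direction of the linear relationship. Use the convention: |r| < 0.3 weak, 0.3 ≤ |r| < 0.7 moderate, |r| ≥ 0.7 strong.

moderate negative

r = -0.376 < 0 so the relationship is negative.
|r| = 0.376, which falls in the moderate range.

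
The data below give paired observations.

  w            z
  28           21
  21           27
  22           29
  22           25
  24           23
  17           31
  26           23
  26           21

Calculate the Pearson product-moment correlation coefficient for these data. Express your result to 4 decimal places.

n = 8, Σw = 186, Σz = 200, Σw² = 4410, Σz² = 5096, Σwz = 4566
nΣwz − ΣwΣz = 36528 − 37200 = -672
nΣw² − (Σw)² = 35280 − 34596 = 684; nΣz² − (Σz)² = 40768 − 40000 = 768
r = -672 / √(684 × 768) = -672 / 724.7841 ≈ -0.9272

-0.9272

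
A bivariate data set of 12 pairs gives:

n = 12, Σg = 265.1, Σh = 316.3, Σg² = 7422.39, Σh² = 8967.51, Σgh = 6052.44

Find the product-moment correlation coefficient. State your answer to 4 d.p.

-0.9413

r = (nΣgh − ΣgΣh) / √[(nΣg² − (Σg)²)(nΣh² − (Σh)²)]
Numerator: 12×6052.44 − 265.1×316.3 = -11221.85
Denominator: √[(89068.68 − 70278.01)(107610.12 − 100045.69)] = √[18790.67 × 7564.43] = 11922.2778
r = -11221.85 / 11922.2778 ≈ -0.9413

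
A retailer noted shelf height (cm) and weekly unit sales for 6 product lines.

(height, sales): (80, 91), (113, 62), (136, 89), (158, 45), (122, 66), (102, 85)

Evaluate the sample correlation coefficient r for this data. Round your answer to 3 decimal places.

-0.678

n = 6, Σx = 711, Σy = 438, Σx² = 87917, Σy² = 33652, Σxy = 50222
nΣxy − ΣxΣy = 301332 − 311418 = -10086
nΣx² − (Σx)² = 527502 − 505521 = 21981; nΣy² − (Σy)² = 201912 − 191844 = 10068
r = -10086 / √(21981 × 10068) = -10086 / 14876.3137 ≈ -0.678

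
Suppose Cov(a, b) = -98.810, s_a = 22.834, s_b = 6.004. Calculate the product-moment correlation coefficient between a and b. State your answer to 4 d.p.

-0.7207

r = Cov(a,b) / (s_a · s_b) = -98.810 / (22.834 × 6.004)
  = -98.810 / 137.0953 ≈ -0.7207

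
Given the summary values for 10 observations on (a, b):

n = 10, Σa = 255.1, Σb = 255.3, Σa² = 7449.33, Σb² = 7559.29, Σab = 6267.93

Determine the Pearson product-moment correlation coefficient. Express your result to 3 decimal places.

r = (nΣab − ΣaΣb) / √[(nΣa² − (Σa)²)(nΣb² − (Σb)²)]
Numerator: 10×6267.93 − 255.1×255.3 = -2447.73
Denominator: √[(74493.3 − 65076.01)(75592.9 − 65178.09)] = √[9417.29 × 10414.81] = 9903.4987
r = -2447.73 / 9903.4987 ≈ -0.247

-0.247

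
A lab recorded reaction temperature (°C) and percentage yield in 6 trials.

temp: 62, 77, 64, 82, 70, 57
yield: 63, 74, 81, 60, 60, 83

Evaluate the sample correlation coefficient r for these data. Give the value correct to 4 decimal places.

-0.5389

n = 6, Σx = 412, Σy = 421, Σx² = 28742, Σy² = 30095, Σxy = 28639
nΣxy − ΣxΣy = 171834 − 173452 = -1618
nΣx² − (Σx)² = 172452 − 169744 = 2708; nΣy² − (Σy)² = 180570 − 177241 = 3329
r = -1618 / √(2708 × 3329) = -1618 / 3002.4876 ≈ -0.5389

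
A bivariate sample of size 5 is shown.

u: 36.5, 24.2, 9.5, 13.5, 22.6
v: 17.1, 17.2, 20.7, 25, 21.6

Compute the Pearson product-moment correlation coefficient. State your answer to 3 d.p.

n = 5, Σu = 106.3, Σv = 101.6, Σu² = 2701.15, Σv² = 2108.3, Σuv = 2062.7
nΣuv − ΣuΣv = 10313.5 − 10800.08 = -486.58
nΣu² − (Σu)² = 13505.75 − 11299.69 = 2206.06; nΣv² − (Σv)² = 10541.5 − 10322.56 = 218.94
r = -486.58 / √(2206.06 × 218.94) = -486.58 / 694.9783 ≈ -0.700

-0.700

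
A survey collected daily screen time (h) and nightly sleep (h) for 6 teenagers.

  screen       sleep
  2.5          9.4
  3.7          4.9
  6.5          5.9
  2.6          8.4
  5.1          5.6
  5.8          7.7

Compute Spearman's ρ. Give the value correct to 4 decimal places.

-0.4857

Rank screen: 1, 3, 6, 2, 4, 5
Rank sleep: 6, 1, 3, 5, 2, 4
d = rank(screen) − rank(sleep): -5, 2, 3, -3, 2, 1; Σd² = 52
ρ = 1 − 6Σd² / [n(n²−1)] = 1 − 6×52 / (6×35) = 1 − 312/210 ≈ -0.4857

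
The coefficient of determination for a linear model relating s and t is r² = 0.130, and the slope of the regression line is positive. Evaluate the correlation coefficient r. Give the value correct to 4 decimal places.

0.3606

|r| = √0.130 = 0.3606
The association is positive, so r = 0.3606.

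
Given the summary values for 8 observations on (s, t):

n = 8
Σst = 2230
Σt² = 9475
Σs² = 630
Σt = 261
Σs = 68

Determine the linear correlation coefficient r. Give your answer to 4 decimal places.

0.0515

r = (nΣst − ΣsΣt) / √[(nΣs² − (Σs)²)(nΣt² − (Σt)²)]
Numerator: 8×2230 − 68×261 = 92
Denominator: √[(5040 − 4624)(75800 − 68121)] = √[416 × 7679] = 1787.3064
r = 92 / 1787.3064 ≈ 0.0515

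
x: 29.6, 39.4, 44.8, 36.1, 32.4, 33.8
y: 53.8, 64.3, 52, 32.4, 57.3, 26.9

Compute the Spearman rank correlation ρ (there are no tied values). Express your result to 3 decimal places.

-0.029

Rank x: 1, 5, 6, 4, 2, 3
Rank y: 4, 6, 3, 2, 5, 1
d = rank(x) − rank(y): -3, -1, 3, 2, -3, 2; Σd² = 36
ρ = 1 − 6Σd² / [n(n²−1)] = 1 − 6×36 / (6×35) = 1 − 216/210 ≈ -0.029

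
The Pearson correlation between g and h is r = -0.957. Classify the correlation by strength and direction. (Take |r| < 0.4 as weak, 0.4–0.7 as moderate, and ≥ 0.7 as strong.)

strong negative

r = -0.957 < 0 so the relationship is negative.
|r| = 0.957, which falls in the strong range.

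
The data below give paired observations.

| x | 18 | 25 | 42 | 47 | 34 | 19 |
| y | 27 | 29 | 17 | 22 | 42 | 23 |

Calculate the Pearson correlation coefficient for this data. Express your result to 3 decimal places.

n = 6, Σx = 185, Σy = 160, Σx² = 6439, Σy² = 4636, Σxy = 4824
nΣxy − ΣxΣy = 28944 − 29600 = -656
nΣx² − (Σx)² = 38634 − 34225 = 4409; nΣy² − (Σy)² = 27816 − 25600 = 2216
r = -656 / √(4409 × 2216) = -656 / 3125.7549 ≈ -0.210

-0.210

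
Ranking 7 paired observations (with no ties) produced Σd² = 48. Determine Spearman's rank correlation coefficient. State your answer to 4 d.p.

0.1429

ρ = 1 − 6Σd² / [n(n²−1)] = 1 − 6×48 / (7×48)
  = 1 − 288/336 = 1 − 0.85714 ≈ 0.1429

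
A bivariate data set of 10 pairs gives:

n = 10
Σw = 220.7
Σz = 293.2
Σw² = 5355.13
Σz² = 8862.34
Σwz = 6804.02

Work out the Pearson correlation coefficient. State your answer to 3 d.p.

0.929

r = (nΣwz − ΣwΣz) / √[(nΣw² − (Σw)²)(nΣz² − (Σz)²)]
Numerator: 10×6804.02 − 220.7×293.2 = 3330.96
Denominator: √[(53551.3 − 48708.49)(88623.4 − 85966.24)] = √[4842.81 × 2657.16] = 3587.2163
r = 3330.96 / 3587.2163 ≈ 0.929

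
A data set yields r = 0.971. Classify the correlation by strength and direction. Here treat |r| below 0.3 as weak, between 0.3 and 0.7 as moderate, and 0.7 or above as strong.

strong positive

r = 0.971 > 0 so the relationship is positive.
|r| = 0.971, which falls in the strong range.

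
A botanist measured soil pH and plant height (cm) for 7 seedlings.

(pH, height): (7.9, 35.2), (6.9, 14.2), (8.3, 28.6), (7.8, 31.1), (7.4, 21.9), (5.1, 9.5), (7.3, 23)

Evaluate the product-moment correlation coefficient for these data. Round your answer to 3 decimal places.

0.869

n = 7, Σx = 50.7, Σy = 163.5, Σx² = 373.81, Σy² = 4324.71, Σxy = 1234.43
nΣxy − ΣxΣy = 8641.01 − 8289.45 = 351.56
nΣx² − (Σx)² = 2616.67 − 2570.49 = 46.18; nΣy² − (Σy)² = 30272.97 − 26732.25 = 3540.72
r = 351.56 / √(46.18 × 3540.72) = 351.56 / 404.3643 ≈ 0.869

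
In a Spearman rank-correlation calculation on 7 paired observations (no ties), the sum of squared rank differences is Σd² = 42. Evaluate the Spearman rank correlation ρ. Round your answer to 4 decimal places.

ρ = 1 − 6Σd² / [n(n²−1)] = 1 − 6×42 / (7×48)
  = 1 − 252/336 = 1 − 0.75000 ≈ 0.2500

0.2500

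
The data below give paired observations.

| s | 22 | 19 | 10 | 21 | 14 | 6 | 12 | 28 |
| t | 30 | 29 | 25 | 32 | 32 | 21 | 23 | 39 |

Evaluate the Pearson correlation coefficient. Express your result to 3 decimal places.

0.896

n = 8, Σs = 132, Σt = 231, Σs² = 2546, Σt² = 6905, Σst = 4075
nΣst − ΣsΣt = 32600 − 30492 = 2108
nΣs² − (Σs)² = 20368 − 17424 = 2944; nΣt² − (Σt)² = 55240 − 53361 = 1879
r = 2108 / √(2944 × 1879) = 2108 / 2351.9728 ≈ 0.896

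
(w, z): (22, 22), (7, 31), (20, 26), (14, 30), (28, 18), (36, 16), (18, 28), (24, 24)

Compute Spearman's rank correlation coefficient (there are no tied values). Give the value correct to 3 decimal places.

Rank w: 5, 1, 4, 2, 7, 8, 3, 6
Rank z: 3, 8, 5, 7, 2, 1, 6, 4
d = rank(w) − rank(z): 2, -7, -1, -5, 5, 7, -3, 2; Σd² = 166
ρ = 1 − 6Σd² / [n(n²−1)] = 1 − 6×166 / (8×63) = 1 − 996/504 ≈ -0.976

-0.976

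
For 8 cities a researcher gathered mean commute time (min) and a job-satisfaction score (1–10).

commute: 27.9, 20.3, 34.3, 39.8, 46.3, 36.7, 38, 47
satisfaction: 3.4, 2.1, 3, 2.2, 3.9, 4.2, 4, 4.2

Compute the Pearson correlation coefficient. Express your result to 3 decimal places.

n = 8, Σx = 290.3, Σy = 27, Σx² = 11094.61, Σy² = 96.3, Σxy = 1012.06
nΣxy − ΣxΣy = 8096.48 − 7838.1 = 258.38
nΣx² − (Σx)² = 88756.88 − 84274.09 = 4482.79; nΣy² − (Σy)² = 770.4 − 729 = 41.4
r = 258.38 / √(4482.79 × 41.4) = 258.38 / 430.7987 ≈ 0.600

0.600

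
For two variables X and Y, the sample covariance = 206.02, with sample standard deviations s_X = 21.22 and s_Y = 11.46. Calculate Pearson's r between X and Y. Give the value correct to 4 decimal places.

0.8472

r = Cov(X,Y) / (s_X · s_Y) = 206.02 / (21.22 × 11.46)
  = 206.02 / 243.1812 ≈ 0.8472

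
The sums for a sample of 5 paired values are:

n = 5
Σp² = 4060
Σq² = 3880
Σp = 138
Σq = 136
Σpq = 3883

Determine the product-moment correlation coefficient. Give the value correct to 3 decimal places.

0.607

r = (nΣpq − ΣpΣq) / √[(nΣp² − (Σp)²)(nΣq² − (Σq)²)]
Numerator: 5×3883 − 138×136 = 647
Denominator: √[(20300 − 19044)(19400 − 18496)] = √[1256 × 904] = 1065.5628
r = 647 / 1065.5628 ≈ 0.607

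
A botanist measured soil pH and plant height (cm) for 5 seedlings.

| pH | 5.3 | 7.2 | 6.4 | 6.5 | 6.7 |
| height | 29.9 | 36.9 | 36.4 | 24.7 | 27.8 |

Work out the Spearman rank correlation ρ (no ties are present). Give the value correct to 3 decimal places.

0.200

Rank pH: 1, 5, 2, 3, 4
Rank height: 3, 5, 4, 1, 2
d = rank(pH) − rank(height): -2, 0, -2, 2, 2; Σd² = 16
ρ = 1 − 6Σd² / [n(n²−1)] = 1 − 6×16 / (5×24) = 1 − 96/120 ≈ 0.200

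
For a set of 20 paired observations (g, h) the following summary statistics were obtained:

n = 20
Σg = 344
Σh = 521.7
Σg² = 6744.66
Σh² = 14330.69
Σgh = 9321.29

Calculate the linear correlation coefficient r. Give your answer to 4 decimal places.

r = (nΣgh − ΣgΣh) / √[(nΣg² − (Σg)²)(nΣh² − (Σh)²)]
Numerator: 20×9321.29 − 344×521.7 = 6961
Denominator: √[(134893.2 − 118336)(286613.8 − 272170.89)] = √[16557.2 × 14442.91] = 15463.9629
r = 6961 / 15463.9629 ≈ 0.4501

0.4501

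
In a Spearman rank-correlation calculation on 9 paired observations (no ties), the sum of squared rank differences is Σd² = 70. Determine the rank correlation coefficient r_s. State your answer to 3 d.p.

ρ = 1 − 6Σd² / [n(n²−1)] = 1 − 6×70 / (9×80)
  = 1 − 420/720 = 1 − 0.5833 ≈ 0.417

0.417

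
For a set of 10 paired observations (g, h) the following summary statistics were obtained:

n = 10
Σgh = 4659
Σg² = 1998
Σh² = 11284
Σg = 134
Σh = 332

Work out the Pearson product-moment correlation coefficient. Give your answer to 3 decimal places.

0.914

r = (nΣgh − ΣgΣh) / √[(nΣg² − (Σg)²)(nΣh² − (Σh)²)]
Numerator: 10×4659 − 134×332 = 2102
Denominator: √[(19980 − 17956)(112840 − 110224)] = √[2024 × 2616] = 2301.0398
r = 2102 / 2301.0398 ≈ 0.914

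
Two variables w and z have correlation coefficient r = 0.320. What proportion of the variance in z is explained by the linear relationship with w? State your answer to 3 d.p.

r² = (0.320)² = 0.102

0.102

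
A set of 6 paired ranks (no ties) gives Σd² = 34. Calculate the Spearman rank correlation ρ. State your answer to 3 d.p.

ρ = 1 − 6Σd² / [n(n²−1)] = 1 − 6×34 / (6×35)
  = 1 − 204/210 = 1 − 0.9714 ≈ 0.029

0.029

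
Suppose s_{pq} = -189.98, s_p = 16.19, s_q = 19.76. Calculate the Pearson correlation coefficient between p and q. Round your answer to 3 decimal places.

r = Cov(p,q) / (s_p · s_q) = -189.98 / (16.19 × 19.76)
  = -189.98 / 319.9144 ≈ -0.594

-0.594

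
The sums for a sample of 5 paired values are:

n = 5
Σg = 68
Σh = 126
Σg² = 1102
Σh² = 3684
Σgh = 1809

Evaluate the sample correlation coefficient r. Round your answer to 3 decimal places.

r = (nΣgh − ΣgΣh) / √[(nΣg² − (Σg)²)(nΣh² − (Σh)²)]
Numerator: 5×1809 − 68×126 = 477
Denominator: √[(5510 − 4624)(18420 − 15876)] = √[886 × 2544] = 1501.3274
r = 477 / 1501.3274 ≈ 0.318

0.318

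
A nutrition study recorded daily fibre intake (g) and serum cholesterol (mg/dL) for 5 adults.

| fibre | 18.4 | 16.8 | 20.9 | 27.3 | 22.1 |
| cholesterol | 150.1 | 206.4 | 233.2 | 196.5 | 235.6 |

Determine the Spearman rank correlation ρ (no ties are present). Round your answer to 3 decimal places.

0.200

Rank fibre: 2, 1, 3, 5, 4
Rank cholesterol: 1, 3, 4, 2, 5
d = rank(fibre) − rank(cholesterol): 1, -2, -1, 3, -1; Σd² = 16
ρ = 1 − 6Σd² / [n(n²−1)] = 1 − 6×16 / (5×24) = 1 − 96/120 ≈ 0.200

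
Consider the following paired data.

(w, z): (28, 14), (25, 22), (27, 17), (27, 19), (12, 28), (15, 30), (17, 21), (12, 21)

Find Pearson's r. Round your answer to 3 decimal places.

n = 8, Σw = 163, Σz = 172, Σw² = 3669, Σz² = 3896, Σwz = 3309
nΣwz − ΣwΣz = 26472 − 28036 = -1564
nΣw² − (Σw)² = 29352 − 26569 = 2783; nΣz² − (Σz)² = 31168 − 29584 = 1584
r = -1564 / √(2783 × 1584) = -1564 / 2099.5885 ≈ -0.745

-0.745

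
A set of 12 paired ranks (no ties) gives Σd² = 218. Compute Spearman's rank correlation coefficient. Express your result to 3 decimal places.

0.238

ρ = 1 − 6Σd² / [n(n²−1)] = 1 − 6×218 / (12×143)
  = 1 − 1308/1716 = 1 − 0.7622 ≈ 0.238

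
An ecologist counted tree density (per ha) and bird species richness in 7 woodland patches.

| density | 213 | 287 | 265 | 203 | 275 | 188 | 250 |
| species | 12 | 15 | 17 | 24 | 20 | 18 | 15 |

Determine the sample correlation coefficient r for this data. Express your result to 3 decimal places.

n = 7, Σx = 1681, Σy = 121, Σx² = 412641, Σy² = 2183, Σxy = 28872
nΣxy − ΣxΣy = 202104 − 203401 = -1297
nΣx² − (Σx)² = 2888487 − 2825761 = 62726; nΣy² − (Σy)² = 15281 − 14641 = 640
r = -1297 / √(62726 × 640) = -1297 / 6335.9798 ≈ -0.205

-0.205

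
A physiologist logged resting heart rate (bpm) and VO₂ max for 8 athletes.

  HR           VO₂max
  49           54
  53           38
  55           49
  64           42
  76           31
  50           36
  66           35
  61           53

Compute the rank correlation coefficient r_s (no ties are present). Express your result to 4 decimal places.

Rank HR: 1, 3, 4, 6, 8, 2, 7, 5
Rank VO₂max: 8, 4, 6, 5, 1, 3, 2, 7
d = rank(HR) − rank(VO₂max): -7, -1, -2, 1, 7, -1, 5, -2; Σd² = 134
ρ = 1 − 6Σd² / [n(n²−1)] = 1 − 6×134 / (8×63) = 1 − 804/504 ≈ -0.5952

-0.5952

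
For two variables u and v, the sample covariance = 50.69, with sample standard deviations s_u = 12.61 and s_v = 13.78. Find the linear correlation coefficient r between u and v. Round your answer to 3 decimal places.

0.292

r = Cov(u,v) / (s_u · s_v) = 50.69 / (12.61 × 13.78)
  = 50.69 / 173.7658 ≈ 0.292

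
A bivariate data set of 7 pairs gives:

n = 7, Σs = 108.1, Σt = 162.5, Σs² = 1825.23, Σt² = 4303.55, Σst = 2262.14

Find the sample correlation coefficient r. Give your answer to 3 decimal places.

-0.860

r = (nΣst − ΣsΣt) / √[(nΣs² − (Σs)²)(nΣt² − (Σt)²)]
Numerator: 7×2262.14 − 108.1×162.5 = -1731.27
Denominator: √[(12776.61 − 11685.61)(30124.85 − 26406.25)] = √[1091 × 3718.6] = 2014.1978
r = -1731.27 / 2014.1978 ≈ -0.860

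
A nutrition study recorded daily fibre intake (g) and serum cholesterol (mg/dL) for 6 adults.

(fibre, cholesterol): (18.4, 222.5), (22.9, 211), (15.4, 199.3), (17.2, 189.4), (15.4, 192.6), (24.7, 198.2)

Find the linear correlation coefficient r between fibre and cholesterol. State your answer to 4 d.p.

n = 6, Σx = 114, Σy = 1213, Σx² = 2243.22, Σy² = 245998.1, Σxy = 23114.38
nΣxy − ΣxΣy = 138686.28 − 138282 = 404.28
nΣx² − (Σx)² = 13459.32 − 12996 = 463.32; nΣy² − (Σy)² = 1475988.6 − 1471369 = 4619.6
r = 404.28 / √(463.32 × 4619.6) = 404.28 / 1462.9946 ≈ 0.2763

0.2763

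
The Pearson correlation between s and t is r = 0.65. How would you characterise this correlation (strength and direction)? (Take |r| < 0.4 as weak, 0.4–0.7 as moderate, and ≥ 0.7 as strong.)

r = 0.65 > 0 so the relationship is positive.
|r| = 0.65, which falls in the moderate range.

moderate positive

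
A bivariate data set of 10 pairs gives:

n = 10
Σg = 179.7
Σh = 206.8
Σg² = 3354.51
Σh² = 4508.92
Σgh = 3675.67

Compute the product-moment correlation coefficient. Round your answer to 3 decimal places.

r = (nΣgh − ΣgΣh) / √[(nΣg² − (Σg)²)(nΣh² − (Σh)²)]
Numerator: 10×3675.67 − 179.7×206.8 = -405.26
Denominator: √[(33545.1 − 32292.09)(45089.2 − 42766.24)] = √[1253.01 × 2322.96] = 1706.0751
r = -405.26 / 1706.0751 ≈ -0.238

-0.238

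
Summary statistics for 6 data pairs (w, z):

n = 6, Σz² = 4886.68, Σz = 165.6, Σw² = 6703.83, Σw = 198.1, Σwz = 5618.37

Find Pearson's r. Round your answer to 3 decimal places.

0.664

r = (nΣwz − ΣwΣz) / √[(nΣw² − (Σw)²)(nΣz² − (Σz)²)]
Numerator: 6×5618.37 − 198.1×165.6 = 904.86
Denominator: √[(40222.98 − 39243.61)(29320.08 − 27423.36)] = √[979.37 × 1896.72] = 1362.9346
r = 904.86 / 1362.9346 ≈ 0.664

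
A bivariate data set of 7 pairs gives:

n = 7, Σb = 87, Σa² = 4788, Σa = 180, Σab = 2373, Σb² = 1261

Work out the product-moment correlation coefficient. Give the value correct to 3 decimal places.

0.803

r = (nΣab − ΣaΣb) / √[(nΣa² − (Σa)²)(nΣb² − (Σb)²)]
Numerator: 7×2373 − 180×87 = 951
Denominator: √[(33516 − 32400)(8827 − 7569)] = √[1116 × 1258] = 1184.8747
r = 951 / 1184.8747 ≈ 0.803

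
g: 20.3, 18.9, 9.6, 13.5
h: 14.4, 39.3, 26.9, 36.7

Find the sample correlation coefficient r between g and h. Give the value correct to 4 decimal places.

n = 4, Σg = 62.3, Σh = 117.3, Σg² = 1043.71, Σh² = 3822.35, Σgh = 1788.78
nΣgh − ΣgΣh = 7155.12 − 7307.79 = -152.67
nΣg² − (Σg)² = 4174.84 − 3881.29 = 293.55; nΣh² − (Σh)² = 15289.4 − 13759.29 = 1530.11
r = -152.67 / √(293.55 × 1530.11) = -152.67 / 670.1968 ≈ -0.2278

-0.2278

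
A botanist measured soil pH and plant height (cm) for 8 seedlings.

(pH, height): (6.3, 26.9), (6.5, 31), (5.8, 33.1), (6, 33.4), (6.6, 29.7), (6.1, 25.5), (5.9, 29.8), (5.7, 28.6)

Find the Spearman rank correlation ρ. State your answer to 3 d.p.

-0.167

Rank pH: 6, 7, 2, 4, 8, 5, 3, 1
Rank height: 2, 6, 7, 8, 4, 1, 5, 3
d = rank(pH) − rank(height): 4, 1, -5, -4, 4, 4, -2, -2; Σd² = 98
ρ = 1 − 6Σd² / [n(n²−1)] = 1 − 6×98 / (8×63) = 1 − 588/504 ≈ -0.167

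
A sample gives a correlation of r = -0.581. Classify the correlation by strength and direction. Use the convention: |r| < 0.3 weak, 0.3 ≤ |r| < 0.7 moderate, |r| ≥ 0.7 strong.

r = -0.581 < 0 so the relationship is negative.
|r| = 0.581, which falls in the moderate range.

moderate negative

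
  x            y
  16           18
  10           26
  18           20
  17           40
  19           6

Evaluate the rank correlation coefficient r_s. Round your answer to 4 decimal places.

-0.5000

Rank x: 2, 1, 4, 3, 5
Rank y: 2, 4, 3, 5, 1
d = rank(x) − rank(y): 0, -3, 1, -2, 4; Σd² = 30
ρ = 1 − 6Σd² / [n(n²−1)] = 1 − 6×30 / (5×24) = 1 − 180/120 ≈ -0.5000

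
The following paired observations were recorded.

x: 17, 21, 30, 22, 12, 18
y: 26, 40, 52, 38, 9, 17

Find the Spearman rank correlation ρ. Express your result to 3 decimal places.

Rank x: 2, 4, 6, 5, 1, 3
Rank y: 3, 5, 6, 4, 1, 2
d = rank(x) − rank(y): -1, -1, 0, 1, 0, 1; Σd² = 4
ρ = 1 − 6Σd² / [n(n²−1)] = 1 − 6×4 / (6×35) = 1 − 24/210 ≈ 0.886

0.886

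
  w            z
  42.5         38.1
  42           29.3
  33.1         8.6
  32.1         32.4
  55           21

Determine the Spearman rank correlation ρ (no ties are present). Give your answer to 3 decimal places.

0.000

Rank w: 4, 3, 2, 1, 5
Rank z: 5, 3, 1, 4, 2
d = rank(w) − rank(z): -1, 0, 1, -3, 3; Σd² = 20
ρ = 1 − 6Σd² / [n(n²−1)] = 1 − 6×20 / (5×24) = 1 − 120/120 ≈ 0.000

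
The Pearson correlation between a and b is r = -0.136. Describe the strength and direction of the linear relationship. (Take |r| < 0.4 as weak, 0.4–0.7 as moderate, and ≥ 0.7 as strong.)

r = -0.136 < 0 so the relationship is negative.
|r| = 0.136, which falls in the weak range.

weak negative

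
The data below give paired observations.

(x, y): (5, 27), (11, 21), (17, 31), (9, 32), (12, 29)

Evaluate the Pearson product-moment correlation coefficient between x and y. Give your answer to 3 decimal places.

n = 5, Σx = 54, Σy = 140, Σx² = 660, Σy² = 3996, Σxy = 1529
nΣxy − ΣxΣy = 7645 − 7560 = 85
nΣx² − (Σx)² = 3300 − 2916 = 384; nΣy² − (Σy)² = 19980 − 19600 = 380
r = 85 / √(384 × 380) = 85 / 381.9948 ≈ 0.223

0.223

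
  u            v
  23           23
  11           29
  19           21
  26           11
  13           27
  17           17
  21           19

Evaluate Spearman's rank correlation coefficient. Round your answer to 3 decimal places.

-0.679

Rank u: 6, 1, 4, 7, 2, 3, 5
Rank v: 5, 7, 4, 1, 6, 2, 3
d = rank(u) − rank(v): 1, -6, 0, 6, -4, 1, 2; Σd² = 94
ρ = 1 − 6Σd² / [n(n²−1)] = 1 − 6×94 / (7×48) = 1 − 564/336 ≈ -0.679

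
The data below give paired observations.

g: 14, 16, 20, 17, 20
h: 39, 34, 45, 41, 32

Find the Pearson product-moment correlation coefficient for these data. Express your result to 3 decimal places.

0.066

n = 5, Σg = 87, Σh = 191, Σg² = 1541, Σh² = 7407, Σgh = 3327
nΣgh − ΣgΣh = 16635 − 16617 = 18
nΣg² − (Σg)² = 7705 − 7569 = 136; nΣh² − (Σh)² = 37035 − 36481 = 554
r = 18 / √(136 × 554) = 18 / 274.4886 ≈ 0.066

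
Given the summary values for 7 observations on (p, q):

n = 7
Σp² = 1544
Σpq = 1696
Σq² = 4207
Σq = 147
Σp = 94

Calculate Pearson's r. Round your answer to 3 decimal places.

-0.495

r = (nΣpq − ΣpΣq) / √[(nΣp² − (Σp)²)(nΣq² − (Σq)²)]
Numerator: 7×1696 − 94×147 = -1946
Denominator: √[(10808 − 8836)(29449 − 21609)] = √[1972 × 7840] = 3931.9817
r = -1946 / 3931.9817 ≈ -0.495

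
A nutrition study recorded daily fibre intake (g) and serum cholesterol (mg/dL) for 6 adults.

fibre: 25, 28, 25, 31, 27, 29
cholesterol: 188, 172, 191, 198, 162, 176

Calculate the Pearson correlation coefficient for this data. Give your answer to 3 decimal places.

n = 6, Σx = 165, Σy = 1087, Σx² = 4565, Σy² = 197833, Σxy = 29907
nΣxy − ΣxΣy = 179442 − 179355 = 87
nΣx² − (Σx)² = 27390 − 27225 = 165; nΣy² − (Σy)² = 1186998 − 1181569 = 5429
r = 87 / √(165 × 5429) = 87 / 946.4592 ≈ 0.092

0.092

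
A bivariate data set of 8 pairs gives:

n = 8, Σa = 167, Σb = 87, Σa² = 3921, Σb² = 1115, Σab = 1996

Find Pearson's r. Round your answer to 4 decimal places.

0.6638

r = (nΣab − ΣaΣb) / √[(nΣa² − (Σa)²)(nΣb² − (Σb)²)]
Numerator: 8×1996 − 167×87 = 1439
Denominator: √[(31368 − 27889)(8920 − 7569)] = √[3479 × 1351] = 2167.9781
r = 1439 / 2167.9781 ≈ 0.6638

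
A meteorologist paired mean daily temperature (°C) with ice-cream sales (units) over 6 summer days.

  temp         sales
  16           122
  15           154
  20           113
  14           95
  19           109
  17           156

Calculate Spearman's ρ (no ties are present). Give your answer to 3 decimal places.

Rank temp: 3, 2, 6, 1, 5, 4
Rank sales: 4, 5, 3, 1, 2, 6
d = rank(temp) − rank(sales): -1, -3, 3, 0, 3, -2; Σd² = 32
ρ = 1 − 6Σd² / [n(n²−1)] = 1 − 6×32 / (6×35) = 1 − 192/210 ≈ 0.086

0.086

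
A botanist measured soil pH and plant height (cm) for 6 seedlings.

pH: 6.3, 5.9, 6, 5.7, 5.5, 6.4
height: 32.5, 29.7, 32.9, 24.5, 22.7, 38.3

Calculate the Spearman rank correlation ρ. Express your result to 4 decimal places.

0.9429

Rank pH: 5, 3, 4, 2, 1, 6
Rank height: 4, 3, 5, 2, 1, 6
d = rank(pH) − rank(height): 1, 0, -1, 0, 0, 0; Σd² = 2
ρ = 1 − 6Σd² / [n(n²−1)] = 1 − 6×2 / (6×35) = 1 − 12/210 ≈ 0.9429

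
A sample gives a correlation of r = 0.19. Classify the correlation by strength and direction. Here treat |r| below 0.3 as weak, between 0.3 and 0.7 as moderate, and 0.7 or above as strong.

weak positive

r = 0.19 > 0 so the relationship is positive.
|r| = 0.19, which falls in the weak range.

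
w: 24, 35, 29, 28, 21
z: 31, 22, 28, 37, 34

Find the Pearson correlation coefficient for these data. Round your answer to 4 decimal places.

-0.7232

n = 5, Σw = 137, Σz = 152, Σw² = 3867, Σz² = 4754, Σwz = 4076
nΣwz − ΣwΣz = 20380 − 20824 = -444
nΣw² − (Σw)² = 19335 − 18769 = 566; nΣz² − (Σz)² = 23770 − 23104 = 666
r = -444 / √(566 × 666) = -444 / 613.9674 ≈ -0.7232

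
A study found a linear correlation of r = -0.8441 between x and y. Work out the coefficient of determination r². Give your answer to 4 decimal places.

r² = (-0.8441)² = 0.7125

0.7125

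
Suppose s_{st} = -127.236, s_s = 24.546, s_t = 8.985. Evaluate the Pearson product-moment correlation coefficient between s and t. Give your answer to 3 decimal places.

r = Cov(s,t) / (s_s · s_t) = -127.236 / (24.546 × 8.985)
  = -127.236 / 220.5458 ≈ -0.577

-0.577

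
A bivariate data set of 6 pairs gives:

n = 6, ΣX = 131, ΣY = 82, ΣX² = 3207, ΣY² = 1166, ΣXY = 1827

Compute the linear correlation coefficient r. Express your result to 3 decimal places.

r = (nΣXY − ΣXΣY) / √[(nΣX² − (ΣX)²)(nΣY² − (ΣY)²)]
Numerator: 6×1827 − 131×82 = 220
Denominator: √[(19242 − 17161)(6996 − 6724)] = √[2081 × 272] = 752.3510
r = 220 / 752.3510 ≈ 0.292

0.292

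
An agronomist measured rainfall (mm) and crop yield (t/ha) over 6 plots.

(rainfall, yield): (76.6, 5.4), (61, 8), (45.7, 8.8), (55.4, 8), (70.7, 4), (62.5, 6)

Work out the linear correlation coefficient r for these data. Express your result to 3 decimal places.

-0.855

n = 6, Σx = 371.9, Σy = 40.2, Σx² = 23650.95, Σy² = 286.6, Σxy = 2404.8
nΣxy − ΣxΣy = 14428.8 − 14950.38 = -521.58
nΣx² − (Σx)² = 141905.7 − 138309.61 = 3596.09; nΣy² − (Σy)² = 1719.6 − 1616.04 = 103.56
r = -521.58 / √(3596.09 × 103.56) = -521.58 / 610.2549 ≈ -0.855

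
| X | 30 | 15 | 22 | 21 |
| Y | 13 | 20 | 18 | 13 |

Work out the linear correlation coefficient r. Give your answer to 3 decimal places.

-0.744

n = 4, ΣX = 88, ΣY = 64, ΣX² = 2050, ΣY² = 1062, ΣXY = 1359
nΣXY − ΣXΣY = 5436 − 5632 = -196
nΣX² − (ΣX)² = 8200 − 7744 = 456; nΣY² − (ΣY)² = 4248 − 4096 = 152
r = -196 / √(456 × 152) = -196 / 263.2717 ≈ -0.744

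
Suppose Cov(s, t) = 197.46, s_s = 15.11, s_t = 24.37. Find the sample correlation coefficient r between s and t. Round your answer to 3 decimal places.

0.536

r = Cov(s,t) / (s_s · s_t) = 197.46 / (15.11 × 24.37)
  = 197.46 / 368.2307 ≈ 0.536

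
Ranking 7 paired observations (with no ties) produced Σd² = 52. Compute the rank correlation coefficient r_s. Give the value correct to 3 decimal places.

ρ = 1 − 6Σd² / [n(n²−1)] = 1 − 6×52 / (7×48)
  = 1 − 312/336 = 1 − 0.9286 ≈ 0.071

0.071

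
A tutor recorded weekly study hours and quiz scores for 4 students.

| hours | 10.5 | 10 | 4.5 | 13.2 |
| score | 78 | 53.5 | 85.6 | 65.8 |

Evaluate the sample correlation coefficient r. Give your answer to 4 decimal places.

n = 4, Σx = 38.2, Σy = 282.9, Σx² = 404.74, Σy² = 20603.25, Σxy = 2607.76
nΣxy − ΣxΣy = 10431.04 − 10806.78 = -375.74
nΣx² − (Σx)² = 1618.96 − 1459.24 = 159.72; nΣy² − (Σy)² = 82413 − 80032.41 = 2380.59
r = -375.74 / √(159.72 × 2380.59) = -375.74 / 616.6262 ≈ -0.6093

-0.6093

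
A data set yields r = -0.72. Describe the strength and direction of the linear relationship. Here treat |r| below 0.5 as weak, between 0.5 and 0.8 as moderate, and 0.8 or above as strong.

r = -0.72 < 0 so the relationship is negative.
|r| = 0.72, which falls in the moderate range.

moderate negative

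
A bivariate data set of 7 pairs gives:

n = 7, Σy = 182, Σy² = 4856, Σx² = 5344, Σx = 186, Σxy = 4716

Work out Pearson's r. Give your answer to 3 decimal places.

-0.538

r = (nΣxy − ΣxΣy) / √[(nΣx² − (Σx)²)(nΣy² − (Σy)²)]
Numerator: 7×4716 − 186×182 = -840
Denominator: √[(37408 − 34596)(33992 − 33124)] = √[2812 × 868] = 1562.3111
r = -840 / 1562.3111 ≈ -0.538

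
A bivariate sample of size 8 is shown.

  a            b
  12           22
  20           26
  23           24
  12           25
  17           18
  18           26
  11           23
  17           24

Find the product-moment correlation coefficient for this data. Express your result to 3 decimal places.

n = 8, Σa = 130, Σb = 188, Σa² = 2240, Σb² = 4466, Σab = 3071
nΣab − ΣaΣb = 24568 − 24440 = 128
nΣa² − (Σa)² = 17920 − 16900 = 1020; nΣb² − (Σb)² = 35728 − 35344 = 384
r = 128 / √(1020 × 384) = 128 / 625.8434 ≈ 0.205

0.205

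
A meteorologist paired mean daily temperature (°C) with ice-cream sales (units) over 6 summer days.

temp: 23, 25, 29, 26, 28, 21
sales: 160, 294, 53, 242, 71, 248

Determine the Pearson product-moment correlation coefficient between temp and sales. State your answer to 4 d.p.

-0.6659

n = 6, Σx = 152, Σy = 1068, Σx² = 3896, Σy² = 239954, Σxy = 26055
nΣxy − ΣxΣy = 156330 − 162336 = -6006
nΣx² − (Σx)² = 23376 − 23104 = 272; nΣy² − (Σy)² = 1439724 − 1140624 = 299100
r = -6006 / √(272 × 299100) = -6006 / 9019.7117 ≈ -0.6659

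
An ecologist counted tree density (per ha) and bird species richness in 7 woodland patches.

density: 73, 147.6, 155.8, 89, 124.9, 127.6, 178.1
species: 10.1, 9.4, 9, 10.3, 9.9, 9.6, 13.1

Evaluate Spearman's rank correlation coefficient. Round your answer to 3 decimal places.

-0.214

Rank density: 1, 5, 6, 2, 3, 4, 7
Rank species: 5, 2, 1, 6, 4, 3, 7
d = rank(density) − rank(species): -4, 3, 5, -4, -1, 1, 0; Σd² = 68
ρ = 1 − 6Σd² / [n(n²−1)] = 1 − 6×68 / (7×48) = 1 − 408/336 ≈ -0.214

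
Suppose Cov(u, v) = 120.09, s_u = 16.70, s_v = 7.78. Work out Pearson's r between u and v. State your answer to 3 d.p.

r = Cov(u,v) / (s_u · s_v) = 120.09 / (16.70 × 7.78)
  = 120.09 / 129.9260 ≈ 0.924

0.924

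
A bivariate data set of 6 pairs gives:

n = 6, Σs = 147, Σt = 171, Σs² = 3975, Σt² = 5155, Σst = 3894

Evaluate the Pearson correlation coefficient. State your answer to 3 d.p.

-0.911

r = (nΣst − ΣsΣt) / √[(nΣs² − (Σs)²)(nΣt² − (Σt)²)]
Numerator: 6×3894 − 147×171 = -1773
Denominator: √[(23850 − 21609)(30930 − 29241)] = √[2241 × 1689] = 1945.5202
r = -1773 / 1945.5202 ≈ -0.911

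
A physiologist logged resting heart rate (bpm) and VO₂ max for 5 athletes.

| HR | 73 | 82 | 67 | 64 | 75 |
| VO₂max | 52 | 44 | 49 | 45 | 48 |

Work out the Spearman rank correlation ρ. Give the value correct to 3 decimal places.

Rank HR: 3, 5, 2, 1, 4
Rank VO₂max: 5, 1, 4, 2, 3
d = rank(HR) − rank(VO₂max): -2, 4, -2, -1, 1; Σd² = 26
ρ = 1 − 6Σd² / [n(n²−1)] = 1 − 6×26 / (5×24) = 1 − 156/120 ≈ -0.300

-0.300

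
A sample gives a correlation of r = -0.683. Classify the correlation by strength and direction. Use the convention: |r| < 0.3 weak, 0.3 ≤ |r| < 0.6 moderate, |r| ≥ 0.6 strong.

strong negative

r = -0.683 < 0 so the relationship is negative.
|r| = 0.683, which falls in the strong range.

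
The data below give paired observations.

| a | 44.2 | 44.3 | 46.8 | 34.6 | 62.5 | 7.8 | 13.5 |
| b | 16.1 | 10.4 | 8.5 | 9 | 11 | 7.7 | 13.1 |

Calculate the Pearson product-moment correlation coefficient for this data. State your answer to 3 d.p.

0.172

n = 7, Σa = 253.7, Σb = 75.8, Σa² = 11452.87, Σb² = 872.52, Σab = 2805.95
nΣab − ΣaΣb = 19641.65 − 19230.46 = 411.19
nΣa² − (Σa)² = 80170.09 − 64363.69 = 15806.4; nΣb² − (Σb)² = 6107.64 − 5745.64 = 362
r = 411.19 / √(15806.4 × 362) = 411.19 / 2392.0528 ≈ 0.172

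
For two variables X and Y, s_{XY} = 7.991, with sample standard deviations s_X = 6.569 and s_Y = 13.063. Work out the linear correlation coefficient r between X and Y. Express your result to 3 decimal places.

r = Cov(X,Y) / (s_X · s_Y) = 7.991 / (6.569 × 13.063)
  = 7.991 / 85.8108 ≈ 0.093

0.093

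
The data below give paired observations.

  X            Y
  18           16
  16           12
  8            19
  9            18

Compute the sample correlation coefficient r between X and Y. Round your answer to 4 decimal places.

-0.7496

n = 4, ΣX = 51, ΣY = 65, ΣX² = 725, ΣY² = 1085, ΣXY = 794
nΣXY − ΣXΣY = 3176 − 3315 = -139
nΣX² − (ΣX)² = 2900 − 2601 = 299; nΣY² − (ΣY)² = 4340 − 4225 = 115
r = -139 / √(299 × 115) = -139 / 185.4319 ≈ -0.7496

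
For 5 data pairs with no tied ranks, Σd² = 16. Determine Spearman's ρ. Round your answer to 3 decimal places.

0.200

ρ = 1 − 6Σd² / [n(n²−1)] = 1 − 6×16 / (5×24)
  = 1 − 96/120 = 1 − 0.8000 ≈ 0.200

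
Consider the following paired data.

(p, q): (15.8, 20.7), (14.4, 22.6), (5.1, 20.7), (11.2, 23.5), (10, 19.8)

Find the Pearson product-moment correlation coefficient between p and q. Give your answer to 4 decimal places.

n = 5, Σp = 56.5, Σq = 107.3, Σp² = 708.45, Σq² = 2312.03, Σpq = 1219.27
nΣpq − ΣpΣq = 6096.35 − 6062.45 = 33.9
nΣp² − (Σp)² = 3542.25 − 3192.25 = 350; nΣq² − (Σq)² = 11560.15 − 11513.29 = 46.86
r = 33.9 / √(350 × 46.86) = 33.9 / 128.0664 ≈ 0.2647

0.2647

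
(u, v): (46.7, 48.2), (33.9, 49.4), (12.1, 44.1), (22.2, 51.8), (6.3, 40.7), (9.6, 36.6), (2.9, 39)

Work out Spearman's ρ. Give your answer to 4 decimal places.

Rank u: 7, 6, 4, 5, 2, 3, 1
Rank v: 5, 6, 4, 7, 3, 1, 2
d = rank(u) − rank(v): 2, 0, 0, -2, -1, 2, -1; Σd² = 14
ρ = 1 − 6Σd² / [n(n²−1)] = 1 − 6×14 / (7×48) = 1 − 84/336 ≈ 0.7500

0.7500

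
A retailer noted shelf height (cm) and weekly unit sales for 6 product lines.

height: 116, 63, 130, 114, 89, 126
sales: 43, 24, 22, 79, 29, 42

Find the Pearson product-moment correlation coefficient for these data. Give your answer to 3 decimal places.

0.305

n = 6, Σx = 638, Σy = 239, Σx² = 71118, Σy² = 11755, Σxy = 26239
nΣxy − ΣxΣy = 157434 − 152482 = 4952
nΣx² − (Σx)² = 426708 − 407044 = 19664; nΣy² − (Σy)² = 70530 − 57121 = 13409
r = 4952 / √(19664 × 13409) = 4952 / 16238.0595 ≈ 0.305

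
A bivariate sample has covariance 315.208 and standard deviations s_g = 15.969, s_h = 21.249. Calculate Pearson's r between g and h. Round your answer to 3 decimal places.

r = Cov(g,h) / (s_g · s_h) = 315.208 / (15.969 × 21.249)
  = 315.208 / 339.3253 ≈ 0.929

0.929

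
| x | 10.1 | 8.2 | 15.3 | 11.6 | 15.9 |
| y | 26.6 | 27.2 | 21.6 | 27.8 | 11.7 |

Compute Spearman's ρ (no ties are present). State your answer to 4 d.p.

Rank x: 2, 1, 4, 3, 5
Rank y: 3, 4, 2, 5, 1
d = rank(x) − rank(y): -1, -3, 2, -2, 4; Σd² = 34
ρ = 1 − 6Σd² / [n(n²−1)] = 1 − 6×34 / (5×24) = 1 − 204/120 ≈ -0.7000

-0.7000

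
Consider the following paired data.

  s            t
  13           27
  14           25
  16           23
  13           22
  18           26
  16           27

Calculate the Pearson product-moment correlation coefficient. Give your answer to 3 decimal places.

n = 6, Σs = 90, Σt = 150, Σs² = 1370, Σt² = 3772, Σst = 2255
nΣst − ΣsΣt = 13530 − 13500 = 30
nΣs² − (Σs)² = 8220 − 8100 = 120; nΣt² − (Σt)² = 22632 − 22500 = 132
r = 30 / √(120 × 132) = 30 / 125.8571 ≈ 0.238

0.238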